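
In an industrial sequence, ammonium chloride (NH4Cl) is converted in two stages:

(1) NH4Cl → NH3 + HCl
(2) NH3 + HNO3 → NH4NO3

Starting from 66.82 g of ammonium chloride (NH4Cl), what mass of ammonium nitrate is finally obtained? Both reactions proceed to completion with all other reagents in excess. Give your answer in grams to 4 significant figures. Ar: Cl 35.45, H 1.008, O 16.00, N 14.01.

100.00 g

M(NH4Cl) = 14.01 + 4(1.008) + 35.45 = 53.492 g/mol.
M(NH4NO3) = 2(14.01) + 4(1.008) + 3(16.00) = 80.052 g/mol.
n(NH4Cl) = 66.820 / 53.492 = 1.2492 mol.
Step 1 gives a 1:1 ratio of NH4Cl to NH3, so n(NH3) = 1.2492 mol.
In step 2 the NH3:NH4NO3 ratio is 1:1, so n(NH4NO3) = 1.2492 mol.
Mass of NH4NO3 = 1.2492 × 80.052 = 99.998 g.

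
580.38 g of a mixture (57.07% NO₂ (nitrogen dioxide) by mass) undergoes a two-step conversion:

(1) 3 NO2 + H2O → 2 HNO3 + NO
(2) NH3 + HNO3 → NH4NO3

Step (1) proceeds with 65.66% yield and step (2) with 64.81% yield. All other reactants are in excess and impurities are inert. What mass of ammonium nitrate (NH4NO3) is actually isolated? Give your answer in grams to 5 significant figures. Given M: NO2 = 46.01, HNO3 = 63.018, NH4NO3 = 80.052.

Pure NO2 = 580.38 × 0.5707 = 331.223 g.
n(NO2) = 331.223 / 46.01 = 7.19893 mol.
Step 1 (NO2:HNO3 = 3:2): theoretical n(HNO3) = 4.79929 mol; at 65.66% yield, n(HNO3) = 3.15121 mol.
Step 2 (HNO3:NH4NO3 = 1:1): theoretical n(NH4NO3) = 3.15121 mol, so theoretical mass = 3.15121 × 80.052 = 252.261 g.
At 64.81% yield, actual mass of NH4NO3 = 252.261 × 0.6481 = 163.490 g.

163.49 g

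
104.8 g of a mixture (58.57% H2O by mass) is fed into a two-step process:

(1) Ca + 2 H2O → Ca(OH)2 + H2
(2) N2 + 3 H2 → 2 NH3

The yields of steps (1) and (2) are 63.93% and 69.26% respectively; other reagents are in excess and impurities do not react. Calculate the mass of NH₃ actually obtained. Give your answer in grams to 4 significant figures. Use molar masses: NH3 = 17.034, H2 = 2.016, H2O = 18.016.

8.566 g

Pure H2O = 104.8 × 0.5857 = 61.381 g.
n(H2O) = 61.381 / 18.016 = 3.4070 mol.
Step 1 (H2O:H2 = 2:1): theoretical n(H2) = 1.7035 mol; at 63.93% yield, n(H2) = 1.0891 mol.
Step 2 (H2:NH3 = 3:2): theoretical n(NH3) = 0.72604 mol, so theoretical mass = 0.72604 × 17.034 = 12.367 g.
At 69.26% yield, actual mass of NH3 = 12.367 × 0.6926 = 8.5657 g.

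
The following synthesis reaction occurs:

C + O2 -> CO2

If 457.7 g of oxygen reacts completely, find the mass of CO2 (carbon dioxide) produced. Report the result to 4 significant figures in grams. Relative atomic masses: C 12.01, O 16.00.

629.5 g

M(O2) = 2(16.00) = 32.00 g/mol.
M(CO2) = 12.01 + 2(16.00) = 44.01 g/mol.
n(O2) = 457.70 g / 32.00 g/mol = 14.303 mol.
From the equation the O2:CO2 mole ratio is 1:1, so n(CO2) = 14.303 × 1/1 = 14.303 mol.
Mass of CO2 = 14.303 mol × 44.01 g/mol = 629.48 g.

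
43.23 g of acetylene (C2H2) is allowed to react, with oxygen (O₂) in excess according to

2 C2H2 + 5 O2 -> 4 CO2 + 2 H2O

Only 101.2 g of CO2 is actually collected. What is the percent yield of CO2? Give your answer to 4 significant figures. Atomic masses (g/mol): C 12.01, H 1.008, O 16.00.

M(C2H2) = 2(12.01) + 2(1.008) = 26.036 g/mol.
M(CO2) = 12.01 + 2(16.00) = 44.01 g/mol.
n(C2H2) = 43.230 g / 26.036 g/mol = 1.6604 mol.
From the equation the C2H2:CO2 mole ratio is 2:4, so n(CO2) = 1.6604 × 4/2 = 3.3208 mol.
Mass of CO2 = 3.3208 mol × 44.01 g/mol = 146.15 g.
This is the theoretical yield. Percent yield = 101.2 g / 146.15 g × 100% = 69.245%.

69.24 %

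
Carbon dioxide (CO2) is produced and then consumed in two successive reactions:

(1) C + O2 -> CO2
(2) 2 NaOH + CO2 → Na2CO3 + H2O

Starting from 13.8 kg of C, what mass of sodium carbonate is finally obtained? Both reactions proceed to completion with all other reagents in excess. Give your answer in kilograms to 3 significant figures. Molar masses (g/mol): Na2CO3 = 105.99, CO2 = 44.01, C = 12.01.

13.8 kg = 13800 g.
n(C) = 13800 / 12.01 = 1149 mol.
Step 1 gives a 1:1 ratio of C to CO2, so n(CO2) = 1149 mol.
In step 2 the CO2:Na2CO3 ratio is 1:1, so n(Na2CO3) = 1149 mol.
Mass of Na2CO3 = 1149 × 105.99 = 121800 g = 122 kg.

122 kg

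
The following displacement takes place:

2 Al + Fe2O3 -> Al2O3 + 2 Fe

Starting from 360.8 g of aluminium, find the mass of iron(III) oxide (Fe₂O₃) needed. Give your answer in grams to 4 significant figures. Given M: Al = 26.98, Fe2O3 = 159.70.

1068 g

n(Al) = 360.80 g / 26.98 g/mol = 13.373 mol.
From the equation the Al:Fe2O3 mole ratio is 2:1, so n(Fe2O3) = 13.373 × 1/2 = 6.6864 mol.
Mass of Fe2O3 = 6.6864 mol × 159.70 g/mol = 1067.8 g.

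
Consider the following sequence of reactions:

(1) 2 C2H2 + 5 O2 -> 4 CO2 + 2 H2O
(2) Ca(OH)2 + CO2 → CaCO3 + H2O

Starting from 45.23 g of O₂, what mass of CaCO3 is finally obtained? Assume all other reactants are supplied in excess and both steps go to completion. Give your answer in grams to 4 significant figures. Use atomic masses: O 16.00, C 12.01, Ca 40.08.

M(O2) = 2(16.00) = 32.00 g/mol.
M(CaCO3) = 40.08 + 12.01 + 3(16.00) = 100.09 g/mol.
n(O2) = 45.230 / 32.00 = 1.4134 mol.
Step 1 gives a 5:4 ratio of O2 to CO2, so n(CO2) = 1.1307 mol.
In step 2 the CO2:CaCO3 ratio is 1:1, so n(CaCO3) = 1.1307 mol.
Mass of CaCO3 = 1.1307 × 100.09 = 113.18 g.

113.2 g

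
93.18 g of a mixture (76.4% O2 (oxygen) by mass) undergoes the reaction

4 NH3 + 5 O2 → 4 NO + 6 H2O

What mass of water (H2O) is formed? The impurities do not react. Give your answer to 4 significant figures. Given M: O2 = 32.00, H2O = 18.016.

48.10 g

Mass of pure O2 = 93.18 g × 0.764 = 71.190 g.
n(O2) = 71.190 g / 32.00 g/mol = 2.2247 mol.
From the equation the O2:H2O mole ratio is 5:6, so n(H2O) = 2.2247 × 6/5 = 2.6696 mol.
Mass of H2O = 2.6696 mol × 18.016 g/mol = 48.096 g.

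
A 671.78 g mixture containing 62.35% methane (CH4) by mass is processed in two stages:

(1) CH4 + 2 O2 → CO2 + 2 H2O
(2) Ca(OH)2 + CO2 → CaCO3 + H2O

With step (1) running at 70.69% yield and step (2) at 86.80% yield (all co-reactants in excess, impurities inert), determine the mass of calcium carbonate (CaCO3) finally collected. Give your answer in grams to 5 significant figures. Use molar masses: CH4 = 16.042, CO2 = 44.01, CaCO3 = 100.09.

1603.5 g

Pure CH4 = 671.78 × 0.6235 = 418.855 g.
n(CH4) = 418.855 / 16.042 = 26.1099 mol.
Step 1 (CH4:CO2 = 1:1): theoretical n(CO2) = 26.1099 mol; at 70.69% yield, n(CO2) = 18.4571 mol.
Step 2 (CO2:CaCO3 = 1:1): theoretical n(CaCO3) = 18.4571 mol, so theoretical mass = 18.4571 × 100.09 = 1847.37 g.
At 86.80% yield, actual mass of CaCO3 = 1847.37 × 0.8680 = 1603.52 g.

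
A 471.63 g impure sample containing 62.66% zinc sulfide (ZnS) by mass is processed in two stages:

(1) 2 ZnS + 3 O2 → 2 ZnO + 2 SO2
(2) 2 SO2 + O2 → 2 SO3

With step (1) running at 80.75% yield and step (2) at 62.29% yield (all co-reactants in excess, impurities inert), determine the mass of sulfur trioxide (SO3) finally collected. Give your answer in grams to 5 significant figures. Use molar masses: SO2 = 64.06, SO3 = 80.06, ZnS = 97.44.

Pure ZnS = 471.63 × 0.6266 = 295.523 g.
n(ZnS) = 295.523 / 97.44 = 3.03288 mol.
Step 1 (ZnS:SO2 = 2:2): theoretical n(SO2) = 3.03288 mol; at 80.75% yield, n(SO2) = 2.44905 mol.
Step 2 (SO2:SO3 = 2:2): theoretical n(SO3) = 2.44905 mol, so theoretical mass = 2.44905 × 80.06 = 196.071 g.
At 62.29% yield, actual mass of SO3 = 196.071 × 0.6229 = 122.132 g.

122.13 g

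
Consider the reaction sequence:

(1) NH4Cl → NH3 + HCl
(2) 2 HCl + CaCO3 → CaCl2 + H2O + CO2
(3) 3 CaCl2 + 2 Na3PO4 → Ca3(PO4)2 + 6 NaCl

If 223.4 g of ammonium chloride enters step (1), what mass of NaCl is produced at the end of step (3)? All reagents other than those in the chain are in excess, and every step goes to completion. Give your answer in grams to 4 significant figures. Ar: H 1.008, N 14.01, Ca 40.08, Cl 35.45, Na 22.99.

244.1 g

M(NH4Cl) = 14.01 + 4(1.008) + 35.45 = 53.492 g/mol.
M(NaCl) = 22.99 + 35.45 = 58.44 g/mol.
n(NH4Cl) = 223.4 / 53.492 = 4.1763 mol.
Reaction (1): NH4Cl→HCl ratio 1:1 ⇒ n(HCl) = 4.1763 mol.
Reaction (2): HCl→CaCl2 ratio 2:1 ⇒ n(CaCl2) = 2.0882 mol.
Reaction (3): CaCl2→NaCl ratio 3:6 ⇒ n(NaCl) = 4.1763 mol.
Mass of NaCl = 4.1763 × 58.44 = 244.06 g.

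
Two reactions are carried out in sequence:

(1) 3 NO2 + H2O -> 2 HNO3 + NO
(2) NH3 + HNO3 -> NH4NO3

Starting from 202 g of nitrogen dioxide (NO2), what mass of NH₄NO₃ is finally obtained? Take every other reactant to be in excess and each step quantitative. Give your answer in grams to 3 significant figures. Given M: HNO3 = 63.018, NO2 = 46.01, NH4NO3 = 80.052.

234 g

n(NO2) = 202.0 / 46.01 = 4.390 mol.
Step 1 gives a 3:2 ratio of NO2 to HNO3, so n(HNO3) = 2.927 mol.
In step 2 the HNO3:NH4NO3 ratio is 1:1, so n(NH4NO3) = 2.927 mol.
Mass of NH4NO3 = 2.927 × 80.052 = 234.3 g.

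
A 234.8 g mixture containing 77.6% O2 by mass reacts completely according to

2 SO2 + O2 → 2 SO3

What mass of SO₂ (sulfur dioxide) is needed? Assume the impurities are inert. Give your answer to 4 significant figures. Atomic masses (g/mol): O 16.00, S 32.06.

729.5 g

Mass of pure O2 = 234.8 g × 0.776 = 182.20 g.
M(O2) = 2(16.00) = 32.00 g/mol.
M(SO2) = 32.06 + 2(16.00) = 64.06 g/mol.
n(O2) = 182.20 g / 32.00 g/mol = 5.6939 mol.
From the equation the O2:SO2 mole ratio is 1:2, so n(SO2) = 5.6939 × 2/1 = 11.388 mol.
Mass of SO2 = 11.388 mol × 64.06 g/mol = 729.50 g.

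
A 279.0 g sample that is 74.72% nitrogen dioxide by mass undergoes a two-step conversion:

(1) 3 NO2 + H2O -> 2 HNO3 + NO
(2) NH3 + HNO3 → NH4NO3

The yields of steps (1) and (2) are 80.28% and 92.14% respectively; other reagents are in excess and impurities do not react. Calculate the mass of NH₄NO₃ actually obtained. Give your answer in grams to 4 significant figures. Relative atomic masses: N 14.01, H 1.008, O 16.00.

178.9 g

Pure NO2 = 279.0 × 0.7472 = 208.47 g.
M(NO2) = 14.01 + 2(16.00) = 46.01 g/mol.
M(NH4NO3) = 2(14.01) + 4(1.008) + 3(16.00) = 80.052 g/mol.
n(NO2) = 208.47 / 46.01 = 4.5309 mol.
Step 1 (NO2:HNO3 = 3:2): theoretical n(HNO3) = 3.0206 mol; at 80.28% yield, n(HNO3) = 2.4250 mol.
Step 2 (HNO3:NH4NO3 = 1:1): theoretical n(NH4NO3) = 2.4250 mol, so theoretical mass = 2.4250 × 80.052 = 194.12 g.
At 92.14% yield, actual mass of NH4NO3 = 194.12 × 0.9214 = 178.86 g.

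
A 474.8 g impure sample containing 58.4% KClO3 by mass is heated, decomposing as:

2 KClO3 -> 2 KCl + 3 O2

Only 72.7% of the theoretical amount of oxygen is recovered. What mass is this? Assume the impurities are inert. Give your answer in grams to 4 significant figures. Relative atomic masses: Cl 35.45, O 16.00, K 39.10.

Pure KClO3 available = 474.8 g × 0.584 = 277.28 g.
M(KClO3) = 39.10 + 35.45 + 3(16.00) = 122.55 g/mol.
M(O2) = 2(16.00) = 32.00 g/mol.
n(KClO3) = 277.28 g / 122.55 g/mol = 2.2626 mol.
From the equation the KClO3:O2 mole ratio is 2:3, so n(O2) = 2.2626 × 3/2 = 3.3939 mol.
Mass of O2 = 3.3939 mol × 32.00 g/mol = 108.61 g.
Actual mass collected = 108.61 g × 0.727 = 78.956 g.

78.96 g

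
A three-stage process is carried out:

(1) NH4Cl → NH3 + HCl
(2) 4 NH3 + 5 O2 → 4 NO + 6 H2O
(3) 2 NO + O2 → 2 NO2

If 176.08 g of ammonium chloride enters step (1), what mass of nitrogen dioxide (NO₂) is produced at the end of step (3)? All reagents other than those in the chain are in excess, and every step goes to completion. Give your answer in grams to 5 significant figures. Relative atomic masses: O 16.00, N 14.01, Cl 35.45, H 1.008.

151.45 g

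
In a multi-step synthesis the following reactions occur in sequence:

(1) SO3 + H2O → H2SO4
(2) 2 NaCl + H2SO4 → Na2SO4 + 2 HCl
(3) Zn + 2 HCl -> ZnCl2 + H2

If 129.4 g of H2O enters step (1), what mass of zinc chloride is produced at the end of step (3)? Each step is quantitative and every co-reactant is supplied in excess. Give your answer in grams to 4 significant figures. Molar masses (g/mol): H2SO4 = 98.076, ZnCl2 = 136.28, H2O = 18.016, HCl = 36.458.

n(H2O) = 129.4 / 18.016 = 7.1825 mol.
Reaction (1): H2O→H2SO4 ratio 1:1 ⇒ n(H2SO4) = 7.1825 mol.
Reaction (2): H2SO4→HCl ratio 1:2 ⇒ n(HCl) = 14.365 mol.
Reaction (3): HCl→ZnCl2 ratio 2:1 ⇒ n(ZnCl2) = 7.1825 mol.
Mass of ZnCl2 = 7.1825 × 136.28 = 978.83 g.

978.8 g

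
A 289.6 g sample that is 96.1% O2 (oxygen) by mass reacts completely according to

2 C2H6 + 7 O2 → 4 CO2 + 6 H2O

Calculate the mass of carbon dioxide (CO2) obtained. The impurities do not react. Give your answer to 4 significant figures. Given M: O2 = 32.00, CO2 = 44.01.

218.7 g

Mass of pure O2 = 289.6 g × 0.961 = 278.31 g.
n(O2) = 278.31 g / 32.00 g/mol = 8.6971 mol.
From the equation the O2:CO2 mole ratio is 7:4, so n(CO2) = 8.6971 × 4/7 = 4.9697 mol.
Mass of CO2 = 4.9697 mol × 44.01 g/mol = 218.72 g.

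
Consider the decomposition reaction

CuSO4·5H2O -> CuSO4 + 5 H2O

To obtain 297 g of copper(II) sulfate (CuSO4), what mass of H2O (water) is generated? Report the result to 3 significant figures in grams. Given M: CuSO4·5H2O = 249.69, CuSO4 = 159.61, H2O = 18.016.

n(CuSO4) = 297.0 g / 159.61 g/mol = 1.861 mol.
From the equation the CuSO4:H2O mole ratio is 1:5, so n(H2O) = 1.861 × 5/1 = 9.304 mol.
Mass of H2O = 9.304 mol × 18.016 g/mol = 167.6 g.

168 g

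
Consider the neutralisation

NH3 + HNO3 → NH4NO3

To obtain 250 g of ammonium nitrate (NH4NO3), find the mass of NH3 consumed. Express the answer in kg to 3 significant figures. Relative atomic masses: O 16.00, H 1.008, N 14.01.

0.0532 kg

M(NH4NO3) = 2(14.01) + 4(1.008) + 3(16.00) = 80.052 g/mol.
M(NH3) = 14.01 + 3(1.008) = 17.034 g/mol.
n(NH4NO3) = 250.0 g / 80.052 g/mol = 3.123 mol.
From the equation the NH4NO3:NH3 mole ratio is 1:1, so n(NH3) = 3.123 × 1/1 = 3.123 mol.
Mass of NH3 = 3.123 mol × 17.034 g/mol = 53.20 g.
Converting to kg: 53.20 g = 0.0532 kg.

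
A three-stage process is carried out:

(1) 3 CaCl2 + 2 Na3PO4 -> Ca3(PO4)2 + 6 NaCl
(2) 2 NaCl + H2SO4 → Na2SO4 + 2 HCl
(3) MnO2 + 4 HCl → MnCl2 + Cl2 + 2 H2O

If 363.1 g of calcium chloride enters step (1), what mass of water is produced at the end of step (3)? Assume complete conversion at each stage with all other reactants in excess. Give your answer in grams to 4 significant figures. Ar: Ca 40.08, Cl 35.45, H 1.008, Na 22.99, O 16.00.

58.94 g

M(CaCl2) = 40.08 + 2(35.45) = 110.98 g/mol.
M(H2O) = 2(1.008) + 16.00 = 18.016 g/mol.
n(CaCl2) = 363.1 / 110.98 = 3.2718 mol.
Reaction (1): CaCl2→NaCl ratio 3:6 ⇒ n(NaCl) = 6.5435 mol.
Reaction (2): NaCl→HCl ratio 2:2 ⇒ n(HCl) = 6.5435 mol.
Reaction (3): HCl→H2O ratio 4:2 ⇒ n(H2O) = 3.2718 mol.
Mass of H2O = 3.2718 × 18.016 = 58.944 g.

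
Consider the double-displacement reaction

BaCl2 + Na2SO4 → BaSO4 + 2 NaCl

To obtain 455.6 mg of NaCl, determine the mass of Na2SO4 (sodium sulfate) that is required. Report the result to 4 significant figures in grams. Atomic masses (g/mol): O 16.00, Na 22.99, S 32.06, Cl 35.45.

M(NaCl) = 22.99 + 35.45 = 58.44 g/mol.
M(Na2SO4) = 2(22.99) + 32.06 + 4(16.00) = 142.04 g/mol.
Convert: 455.6 mg = 0.45560 g.
n(NaCl) = 0.45560 g / 58.44 g/mol = 0.0077960 mol.
From the equation the NaCl:Na2SO4 mole ratio is 2:1, so n(Na2SO4) = 0.0077960 × 1/2 = 0.0038980 mol.
Mass of Na2SO4 = 0.0038980 mol × 142.04 g/mol = 0.55367 g.

0.5537 g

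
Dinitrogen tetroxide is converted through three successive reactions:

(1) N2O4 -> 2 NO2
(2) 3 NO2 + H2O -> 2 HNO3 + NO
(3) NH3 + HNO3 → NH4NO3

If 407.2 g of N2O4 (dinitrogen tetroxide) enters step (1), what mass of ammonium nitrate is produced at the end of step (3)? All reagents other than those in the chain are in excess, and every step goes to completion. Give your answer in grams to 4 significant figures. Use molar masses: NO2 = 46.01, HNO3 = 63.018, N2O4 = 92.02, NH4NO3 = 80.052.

n(N2O4) = 407.2 / 92.02 = 4.4251 mol.
Reaction (1): N2O4→NO2 ratio 1:2 ⇒ n(NO2) = 8.8502 mol.
Reaction (2): NO2→HNO3 ratio 3:2 ⇒ n(HNO3) = 5.9002 mol.
Reaction (3): HNO3→NH4NO3 ratio 1:1 ⇒ n(NH4NO3) = 5.9002 mol.
Mass of NH4NO3 = 5.9002 × 80.052 = 472.32 g.

472.3 g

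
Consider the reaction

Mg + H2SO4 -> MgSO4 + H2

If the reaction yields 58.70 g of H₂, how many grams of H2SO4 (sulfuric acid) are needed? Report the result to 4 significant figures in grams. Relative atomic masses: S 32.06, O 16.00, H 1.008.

2856 g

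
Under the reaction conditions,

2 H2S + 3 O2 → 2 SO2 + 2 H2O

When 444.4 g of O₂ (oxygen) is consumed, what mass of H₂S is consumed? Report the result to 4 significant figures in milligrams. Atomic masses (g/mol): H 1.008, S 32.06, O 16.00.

315500 mg

M(O2) = 2(16.00) = 32.00 g/mol.
M(H2S) = 2(1.008) + 32.06 = 34.076 g/mol.
n(O2) = 444.40 g / 32.00 g/mol = 13.887 mol.
From the equation the O2:H2S mole ratio is 3:2, so n(H2S) = 13.887 × 2/3 = 9.2583 mol.
Mass of H2S = 9.2583 mol × 34.076 g/mol = 315.49 g.
Converting to mg: 315.49 g = 315500 mg.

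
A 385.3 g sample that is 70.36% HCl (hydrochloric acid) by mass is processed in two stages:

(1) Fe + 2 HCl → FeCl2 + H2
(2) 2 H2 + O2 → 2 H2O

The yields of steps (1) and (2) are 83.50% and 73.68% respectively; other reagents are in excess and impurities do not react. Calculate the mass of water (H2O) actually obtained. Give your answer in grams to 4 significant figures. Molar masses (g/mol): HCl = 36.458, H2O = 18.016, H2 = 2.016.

41.21 g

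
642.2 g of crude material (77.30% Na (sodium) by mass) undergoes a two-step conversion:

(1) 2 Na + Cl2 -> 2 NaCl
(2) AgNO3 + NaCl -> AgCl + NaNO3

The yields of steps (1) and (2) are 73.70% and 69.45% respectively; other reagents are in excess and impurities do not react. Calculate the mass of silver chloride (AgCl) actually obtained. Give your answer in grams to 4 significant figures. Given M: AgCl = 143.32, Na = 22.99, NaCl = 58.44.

Pure Na = 642.2 × 0.7730 = 496.42 g.
n(Na) = 496.42 / 22.99 = 21.593 mol.
Step 1 (Na:NaCl = 2:2): theoretical n(NaCl) = 21.593 mol; at 73.70% yield, n(NaCl) = 15.914 mol.
Step 2 (NaCl:AgCl = 1:1): theoretical n(AgCl) = 15.914 mol, so theoretical mass = 15.914 × 143.32 = 2280.8 g.
At 69.45% yield, actual mass of AgCl = 2280.8 × 0.6945 = 1584.0 g.

1584 g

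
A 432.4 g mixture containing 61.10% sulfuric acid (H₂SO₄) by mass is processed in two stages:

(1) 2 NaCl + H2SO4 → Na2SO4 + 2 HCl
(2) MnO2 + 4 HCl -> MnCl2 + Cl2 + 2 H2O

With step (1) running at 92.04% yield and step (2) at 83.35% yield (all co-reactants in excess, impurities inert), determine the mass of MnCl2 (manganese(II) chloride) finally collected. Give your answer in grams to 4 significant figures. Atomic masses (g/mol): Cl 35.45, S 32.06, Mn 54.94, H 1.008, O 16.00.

130.0 g

Pure H2SO4 = 432.4 × 0.6110 = 264.20 g.
M(H2SO4) = 2(1.008) + 32.06 + 4(16.00) = 98.076 g/mol.
M(MnCl2) = 54.94 + 2(35.45) = 125.84 g/mol.
n(H2SO4) = 264.20 / 98.076 = 2.6938 mol.
Step 1 (H2SO4:HCl = 1:2): theoretical n(HCl) = 5.3876 mol; at 92.04% yield, n(HCl) = 4.9587 mol.
Step 2 (HCl:MnCl2 = 4:1): theoretical n(MnCl2) = 1.2397 mol, so theoretical mass = 1.2397 × 125.84 = 156.00 g.
At 83.35% yield, actual mass of MnCl2 = 156.00 × 0.8335 = 130.03 g.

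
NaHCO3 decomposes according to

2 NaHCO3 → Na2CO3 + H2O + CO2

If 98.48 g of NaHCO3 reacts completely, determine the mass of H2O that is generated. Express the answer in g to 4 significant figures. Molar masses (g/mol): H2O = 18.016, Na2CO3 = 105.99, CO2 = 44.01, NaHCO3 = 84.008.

10.56 g

n(NaHCO3) = 98.480 g / 84.008 g/mol = 1.1723 mol.
From the equation the NaHCO3:H2O mole ratio is 2:1, so n(H2O) = 1.1723 × 1/2 = 0.58613 mol.
Mass of H2O = 0.58613 mol × 18.016 g/mol = 10.560 g.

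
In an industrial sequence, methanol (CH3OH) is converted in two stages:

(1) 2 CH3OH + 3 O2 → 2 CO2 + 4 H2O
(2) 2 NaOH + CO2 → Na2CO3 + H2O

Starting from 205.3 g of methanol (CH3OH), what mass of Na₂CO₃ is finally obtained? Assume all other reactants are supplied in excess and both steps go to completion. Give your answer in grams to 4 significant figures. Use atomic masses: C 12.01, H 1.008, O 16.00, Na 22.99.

M(CH3OH) = 12.01 + 4(1.008) + 16.00 = 32.042 g/mol.
M(Na2CO3) = 2(22.99) + 12.01 + 3(16.00) = 105.99 g/mol.
n(CH3OH) = 205.30 / 32.042 = 6.4072 mol.
Step 1 gives a 2:2 ratio of CH3OH to CO2, so n(CO2) = 6.4072 mol.
In step 2 the CO2:Na2CO3 ratio is 1:1, so n(Na2CO3) = 6.4072 mol.
Mass of Na2CO3 = 6.4072 × 105.99 = 679.10 g.

679.1 g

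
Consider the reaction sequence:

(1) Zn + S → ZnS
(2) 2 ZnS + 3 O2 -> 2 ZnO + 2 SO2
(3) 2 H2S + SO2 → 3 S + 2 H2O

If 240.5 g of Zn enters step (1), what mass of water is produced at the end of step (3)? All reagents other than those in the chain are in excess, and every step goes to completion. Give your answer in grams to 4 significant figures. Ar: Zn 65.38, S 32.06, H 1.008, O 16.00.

M(Zn) = 65.38 g/mol.
M(H2O) = 2(1.008) + 16.00 = 18.016 g/mol.
n(Zn) = 240.5 / 65.38 = 3.6785 mol.
Reaction (1): Zn→ZnS ratio 1:1 ⇒ n(ZnS) = 3.6785 mol.
Reaction (2): ZnS→SO2 ratio 2:2 ⇒ n(SO2) = 3.6785 mol.
Reaction (3): SO2→H2O ratio 1:2 ⇒ n(H2O) = 7.3570 mol.
Mass of H2O = 7.3570 × 18.016 = 132.54 g.

132.5 g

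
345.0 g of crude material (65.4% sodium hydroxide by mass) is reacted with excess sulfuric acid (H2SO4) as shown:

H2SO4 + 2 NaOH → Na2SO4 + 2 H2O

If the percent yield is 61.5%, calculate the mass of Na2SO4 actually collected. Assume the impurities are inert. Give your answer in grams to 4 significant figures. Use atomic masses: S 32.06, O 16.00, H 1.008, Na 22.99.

246.4 g

Pure NaOH available = 345.0 g × 0.654 = 225.63 g.
M(NaOH) = 22.99 + 16.00 + 1.008 = 39.998 g/mol.
M(Na2SO4) = 2(22.99) + 32.06 + 4(16.00) = 142.04 g/mol.
n(NaOH) = 225.63 g / 39.998 g/mol = 5.6410 mol.
From the equation the NaOH:Na2SO4 mole ratio is 2:1, so n(Na2SO4) = 5.6410 × 1/2 = 2.8205 mol.
Mass of Na2SO4 = 2.8205 mol × 142.04 g/mol = 400.63 g.
Actual mass collected = 400.63 g × 0.615 = 246.39 g.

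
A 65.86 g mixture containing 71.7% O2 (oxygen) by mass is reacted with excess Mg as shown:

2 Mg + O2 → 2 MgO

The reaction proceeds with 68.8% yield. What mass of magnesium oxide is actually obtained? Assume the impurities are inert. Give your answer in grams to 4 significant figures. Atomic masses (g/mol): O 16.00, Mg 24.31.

81.85 g

Pure O2 available = 65.86 g × 0.717 = 47.222 g.
M(O2) = 2(16.00) = 32.00 g/mol.
M(MgO) = 24.31 + 16.00 = 40.31 g/mol.
n(O2) = 47.222 g / 32.00 g/mol = 1.4757 mol.
From the equation the O2:MgO mole ratio is 1:2, so n(MgO) = 1.4757 × 2/1 = 2.9514 mol.
Mass of MgO = 2.9514 mol × 40.31 g/mol = 118.97 g.
Actual mass collected = 118.97 g × 0.688 = 81.851 g.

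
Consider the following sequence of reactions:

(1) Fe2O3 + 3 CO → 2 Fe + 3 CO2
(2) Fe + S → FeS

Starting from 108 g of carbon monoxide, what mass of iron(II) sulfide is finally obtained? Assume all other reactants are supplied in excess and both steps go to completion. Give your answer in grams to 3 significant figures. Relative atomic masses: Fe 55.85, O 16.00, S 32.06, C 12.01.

226 g

M(CO) = 12.01 + 16.00 = 28.01 g/mol.
M(FeS) = 55.85 + 32.06 = 87.91 g/mol.
n(CO) = 108.0 / 28.01 = 3.856 mol.
Step 1 gives a 3:2 ratio of CO to Fe, so n(Fe) = 2.571 mol.
In step 2 the Fe:FeS ratio is 1:1, so n(FeS) = 2.571 mol.
Mass of FeS = 2.571 × 87.91 = 226.0 g.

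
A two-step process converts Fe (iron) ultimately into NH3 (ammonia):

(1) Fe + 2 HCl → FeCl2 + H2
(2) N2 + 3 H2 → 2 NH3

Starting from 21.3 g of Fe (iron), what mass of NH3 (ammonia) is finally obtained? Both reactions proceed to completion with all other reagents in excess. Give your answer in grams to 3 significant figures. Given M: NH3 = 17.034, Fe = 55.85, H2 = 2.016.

n(Fe) = 21.30 / 55.85 = 0.3814 mol.
Step 1 gives a 1:1 ratio of Fe to H2, so n(H2) = 0.3814 mol.
In step 2 the H2:NH3 ratio is 3:2, so n(NH3) = 0.2543 mol.
Mass of NH3 = 0.2543 × 17.034 = 4.331 g.

4.33 g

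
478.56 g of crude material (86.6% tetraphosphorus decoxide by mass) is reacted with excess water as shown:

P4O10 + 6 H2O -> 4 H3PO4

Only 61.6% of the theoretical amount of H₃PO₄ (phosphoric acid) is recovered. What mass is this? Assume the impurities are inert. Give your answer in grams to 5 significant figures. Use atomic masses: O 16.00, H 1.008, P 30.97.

352.50 g

Pure P4O10 available = 478.56 g × 0.866 = 414.433 g.
M(P4O10) = 4(30.97) + 10(16.00) = 283.88 g/mol.
M(H3PO4) = 3(1.008) + 30.97 + 4(16.00) = 97.994 g/mol.
n(P4O10) = 414.433 g / 283.88 g/mol = 1.45989 mol.
From the equation the P4O10:H3PO4 mole ratio is 1:4, so n(H3PO4) = 1.45989 × 4/1 = 5.83955 mol.
Mass of H3PO4 = 5.83955 mol × 97.994 g/mol = 572.241 g.
Actual mass collected = 572.241 g × 0.616 = 352.500 g.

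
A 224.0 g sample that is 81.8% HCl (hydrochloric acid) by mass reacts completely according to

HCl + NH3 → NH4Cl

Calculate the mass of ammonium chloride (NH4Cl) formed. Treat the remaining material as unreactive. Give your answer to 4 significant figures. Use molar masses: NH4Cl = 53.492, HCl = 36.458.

268.8 g

Mass of pure HCl = 224.0 g × 0.818 = 183.23 g.
n(HCl) = 183.23 g / 36.458 g/mol = 5.0258 mol.
From the equation the HCl:NH4Cl mole ratio is 1:1, so n(NH4Cl) = 5.0258 × 1/1 = 5.0258 mol.
Mass of NH4Cl = 5.0258 mol × 53.492 g/mol = 268.84 g.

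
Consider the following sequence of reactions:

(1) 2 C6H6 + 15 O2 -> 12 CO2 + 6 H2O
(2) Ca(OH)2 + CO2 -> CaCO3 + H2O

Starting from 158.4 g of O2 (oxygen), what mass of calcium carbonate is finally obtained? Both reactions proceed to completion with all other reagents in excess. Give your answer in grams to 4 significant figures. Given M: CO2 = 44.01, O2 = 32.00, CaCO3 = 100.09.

396.4 g

n(O2) = 158.40 / 32.00 = 4.9500 mol.
Step 1 gives a 15:12 ratio of O2 to CO2, so n(CO2) = 3.9600 mol.
In step 2 the CO2:CaCO3 ratio is 1:1, so n(CaCO3) = 3.9600 mol.
Mass of CaCO3 = 3.9600 × 100.09 = 396.36 g.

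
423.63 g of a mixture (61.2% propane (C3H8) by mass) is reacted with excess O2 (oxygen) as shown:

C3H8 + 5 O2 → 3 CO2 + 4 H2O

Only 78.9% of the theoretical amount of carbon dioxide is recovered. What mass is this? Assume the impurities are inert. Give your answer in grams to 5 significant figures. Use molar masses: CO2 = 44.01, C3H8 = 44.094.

612.50 g

Pure C3H8 available = 423.63 g × 0.612 = 259.262 g.
n(C3H8) = 259.262 g / 44.094 g/mol = 5.87975 mol.
From the equation the C3H8:CO2 mole ratio is 1:3, so n(CO2) = 5.87975 × 3/1 = 17.6392 mol.
Mass of CO2 = 17.6392 mol × 44.01 g/mol = 776.303 g.
Actual mass collected = 776.303 g × 0.789 = 612.503 g.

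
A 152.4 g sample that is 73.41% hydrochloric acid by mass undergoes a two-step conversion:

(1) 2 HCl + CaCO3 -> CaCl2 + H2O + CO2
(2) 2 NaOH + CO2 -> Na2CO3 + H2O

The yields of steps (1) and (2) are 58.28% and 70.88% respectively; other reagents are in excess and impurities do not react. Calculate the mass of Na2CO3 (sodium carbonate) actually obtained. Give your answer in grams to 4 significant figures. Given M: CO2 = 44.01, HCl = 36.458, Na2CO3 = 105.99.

Pure HCl = 152.4 × 0.7341 = 111.88 g.
n(HCl) = 111.88 / 36.458 = 3.0686 mol.
Step 1 (HCl:CO2 = 2:1): theoretical n(CO2) = 1.5343 mol; at 58.28% yield, n(CO2) = 0.89420 mol.
Step 2 (CO2:Na2CO3 = 1:1): theoretical n(Na2CO3) = 0.89420 mol, so theoretical mass = 0.89420 × 105.99 = 94.777 g.
At 70.88% yield, actual mass of Na2CO3 = 94.777 × 0.7088 = 67.178 g.

67.18 g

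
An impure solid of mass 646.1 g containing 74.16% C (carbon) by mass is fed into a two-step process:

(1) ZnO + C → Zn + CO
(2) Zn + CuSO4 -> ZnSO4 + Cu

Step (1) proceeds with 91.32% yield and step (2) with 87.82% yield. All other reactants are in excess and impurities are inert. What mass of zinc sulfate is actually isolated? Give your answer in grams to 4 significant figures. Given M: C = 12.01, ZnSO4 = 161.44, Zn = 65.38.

5165 g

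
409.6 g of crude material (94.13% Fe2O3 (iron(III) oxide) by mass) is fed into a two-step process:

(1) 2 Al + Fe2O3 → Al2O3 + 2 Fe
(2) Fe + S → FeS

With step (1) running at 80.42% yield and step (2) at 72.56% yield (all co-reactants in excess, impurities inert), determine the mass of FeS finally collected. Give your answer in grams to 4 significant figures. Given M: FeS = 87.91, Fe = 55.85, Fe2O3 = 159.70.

247.7 g

Pure Fe2O3 = 409.6 × 0.9413 = 385.56 g.
n(Fe2O3) = 385.56 / 159.70 = 2.4143 mol.
Step 1 (Fe2O3:Fe = 1:2): theoretical n(Fe) = 4.8285 mol; at 80.42% yield, n(Fe) = 3.8831 mol.
Step 2 (Fe:FeS = 1:1): theoretical n(FeS) = 3.8831 mol, so theoretical mass = 3.8831 × 87.91 = 341.36 g.
At 72.56% yield, actual mass of FeS = 341.36 × 0.7256 = 247.69 g.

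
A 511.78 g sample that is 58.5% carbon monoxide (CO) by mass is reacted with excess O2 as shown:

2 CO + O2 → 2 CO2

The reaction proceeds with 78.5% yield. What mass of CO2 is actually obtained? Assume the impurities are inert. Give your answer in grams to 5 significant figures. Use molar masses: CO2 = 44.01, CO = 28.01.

369.27 g

Pure CO available = 511.78 g × 0.585 = 299.391 g.
n(CO) = 299.391 g / 28.01 g/mol = 10.6887 mol.
From the equation the CO:CO2 mole ratio is 2:2, so n(CO2) = 10.6887 × 2/2 = 10.6887 mol.
Mass of CO2 = 10.6887 mol × 44.01 g/mol = 470.411 g.
Actual mass collected = 470.411 g × 0.785 = 369.273 g.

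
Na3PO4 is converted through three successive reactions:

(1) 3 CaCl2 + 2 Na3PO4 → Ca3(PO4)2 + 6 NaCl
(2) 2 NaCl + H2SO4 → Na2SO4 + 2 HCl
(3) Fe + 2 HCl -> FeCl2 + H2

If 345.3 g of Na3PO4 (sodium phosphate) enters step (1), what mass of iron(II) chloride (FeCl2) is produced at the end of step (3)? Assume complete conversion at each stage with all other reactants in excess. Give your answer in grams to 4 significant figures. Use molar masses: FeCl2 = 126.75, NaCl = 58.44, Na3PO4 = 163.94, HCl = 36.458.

400.5 g

n(Na3PO4) = 345.3 / 163.94 = 2.1063 mol.
Reaction (1): Na3PO4→NaCl ratio 2:6 ⇒ n(NaCl) = 6.3188 mol.
Reaction (2): NaCl→HCl ratio 2:2 ⇒ n(HCl) = 6.3188 mol.
Reaction (3): HCl→FeCl2 ratio 2:1 ⇒ n(FeCl2) = 3.1594 mol.
Mass of FeCl2 = 3.1594 × 126.75 = 400.45 g.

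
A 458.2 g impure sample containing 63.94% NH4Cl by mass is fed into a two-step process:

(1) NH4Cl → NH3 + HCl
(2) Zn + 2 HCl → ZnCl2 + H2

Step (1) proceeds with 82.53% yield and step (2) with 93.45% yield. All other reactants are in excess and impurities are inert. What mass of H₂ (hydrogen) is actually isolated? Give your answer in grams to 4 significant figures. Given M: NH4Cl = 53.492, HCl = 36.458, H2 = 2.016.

4.258 g

Pure NH4Cl = 458.2 × 0.6394 = 292.97 g.
n(NH4Cl) = 292.97 / 53.492 = 5.4770 mol.
Step 1 (NH4Cl:HCl = 1:1): theoretical n(HCl) = 5.4770 mol; at 82.53% yield, n(HCl) = 4.5201 mol.
Step 2 (HCl:H2 = 2:1): theoretical n(H2) = 2.2601 mol, so theoretical mass = 2.2601 × 2.016 = 4.5563 g.
At 93.45% yield, actual mass of H2 = 4.5563 × 0.9345 = 4.2579 g.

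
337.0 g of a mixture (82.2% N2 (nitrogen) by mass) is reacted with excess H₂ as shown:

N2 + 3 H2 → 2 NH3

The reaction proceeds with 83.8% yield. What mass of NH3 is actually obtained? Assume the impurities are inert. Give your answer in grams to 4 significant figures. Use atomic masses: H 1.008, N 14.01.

Pure N2 available = 337.0 g × 0.822 = 277.01 g.
M(N2) = 2(14.01) = 28.02 g/mol.
M(NH3) = 14.01 + 3(1.008) = 17.034 g/mol.
n(N2) = 277.01 g / 28.02 g/mol = 9.8863 mol.
From the equation the N2:NH3 mole ratio is 1:2, so n(NH3) = 9.8863 × 2/1 = 19.773 mol.
Mass of NH3 = 19.773 mol × 17.034 g/mol = 336.81 g.
Actual mass collected = 336.81 g × 0.838 = 282.24 g.

282.2 g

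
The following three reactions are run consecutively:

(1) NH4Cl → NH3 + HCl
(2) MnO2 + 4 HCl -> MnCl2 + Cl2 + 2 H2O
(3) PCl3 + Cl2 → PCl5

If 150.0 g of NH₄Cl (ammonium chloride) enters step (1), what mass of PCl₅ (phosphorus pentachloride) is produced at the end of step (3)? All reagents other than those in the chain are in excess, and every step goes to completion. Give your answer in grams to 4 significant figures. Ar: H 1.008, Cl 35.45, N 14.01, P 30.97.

146.0 g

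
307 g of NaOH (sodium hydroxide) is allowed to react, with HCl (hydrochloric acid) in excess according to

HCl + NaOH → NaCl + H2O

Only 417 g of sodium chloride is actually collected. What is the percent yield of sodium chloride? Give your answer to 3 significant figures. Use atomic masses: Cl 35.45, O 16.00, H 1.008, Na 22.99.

M(NaOH) = 22.99 + 16.00 + 1.008 = 39.998 g/mol.
M(NaCl) = 22.99 + 35.45 = 58.44 g/mol.
n(NaOH) = 307.0 g / 39.998 g/mol = 7.675 mol.
From the equation the NaOH:NaCl mole ratio is 1:1, so n(NaCl) = 7.675 × 1/1 = 7.675 mol.
Mass of NaCl = 7.675 mol × 58.44 g/mol = 448.5 g.
This is the theoretical yield. Percent yield = 417 g / 448.5 g × 100% = 92.97%.

93.0 %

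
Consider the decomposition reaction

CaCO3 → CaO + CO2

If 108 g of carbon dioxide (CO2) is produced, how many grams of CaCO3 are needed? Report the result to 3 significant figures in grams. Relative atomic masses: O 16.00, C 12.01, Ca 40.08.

246 g

M(CO2) = 12.01 + 2(16.00) = 44.01 g/mol.
M(CaCO3) = 40.08 + 12.01 + 3(16.00) = 100.09 g/mol.
n(CO2) = 108.0 g / 44.01 g/mol = 2.454 mol.
From the equation the CO2:CaCO3 mole ratio is 1:1, so n(CaCO3) = 2.454 × 1/1 = 2.454 mol.
Mass of CaCO3 = 2.454 mol × 100.09 g/mol = 245.6 g.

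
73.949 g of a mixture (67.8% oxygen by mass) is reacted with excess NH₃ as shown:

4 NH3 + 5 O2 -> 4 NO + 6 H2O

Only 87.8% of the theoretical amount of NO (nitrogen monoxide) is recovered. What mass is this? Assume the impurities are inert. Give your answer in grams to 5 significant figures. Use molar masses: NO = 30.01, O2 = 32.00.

Pure O2 available = 73.949 g × 0.678 = 50.1374 g.
n(O2) = 50.1374 g / 32.00 g/mol = 1.56679 mol.
From the equation the O2:NO mole ratio is 5:4, so n(NO) = 1.56679 × 4/5 = 1.25344 mol.
Mass of NO = 1.25344 mol × 30.01 g/mol = 37.6156 g.
Actual mass collected = 37.6156 g × 0.878 = 33.0265 g.

33.026 g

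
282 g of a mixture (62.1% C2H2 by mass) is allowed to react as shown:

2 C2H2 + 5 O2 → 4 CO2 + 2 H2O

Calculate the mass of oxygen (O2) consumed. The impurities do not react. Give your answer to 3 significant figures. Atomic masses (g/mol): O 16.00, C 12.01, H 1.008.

Mass of pure C2H2 = 282 g × 0.621 = 175.1 g.
M(C2H2) = 2(12.01) + 2(1.008) = 26.036 g/mol.
M(O2) = 2(16.00) = 32.00 g/mol.
n(C2H2) = 175.1 g / 26.036 g/mol = 6.726 mol.
From the equation the C2H2:O2 mole ratio is 2:5, so n(O2) = 6.726 × 5/2 = 16.82 mol.
Mass of O2 = 16.82 mol × 32.00 g/mol = 538.1 g.

538 g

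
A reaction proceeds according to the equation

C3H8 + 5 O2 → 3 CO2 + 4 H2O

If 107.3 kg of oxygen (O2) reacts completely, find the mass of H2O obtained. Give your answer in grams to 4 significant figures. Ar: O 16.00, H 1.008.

48330 g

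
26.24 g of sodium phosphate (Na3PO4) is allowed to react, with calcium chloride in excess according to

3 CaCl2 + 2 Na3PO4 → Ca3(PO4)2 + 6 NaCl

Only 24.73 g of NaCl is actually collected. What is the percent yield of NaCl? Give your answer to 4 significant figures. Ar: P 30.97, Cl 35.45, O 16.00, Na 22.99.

88.13 %

M(Na3PO4) = 3(22.99) + 30.97 + 4(16.00) = 163.94 g/mol.
M(NaCl) = 22.99 + 35.45 = 58.44 g/mol.
n(Na3PO4) = 26.240 g / 163.94 g/mol = 0.16006 mol.
From the equation the Na3PO4:NaCl mole ratio is 2:6, so n(NaCl) = 0.16006 × 6/2 = 0.48018 mol.
Mass of NaCl = 0.48018 mol × 58.44 g/mol = 28.061 g.
This is the theoretical yield. Percent yield = 24.73 g / 28.061 g × 100% = 88.128%.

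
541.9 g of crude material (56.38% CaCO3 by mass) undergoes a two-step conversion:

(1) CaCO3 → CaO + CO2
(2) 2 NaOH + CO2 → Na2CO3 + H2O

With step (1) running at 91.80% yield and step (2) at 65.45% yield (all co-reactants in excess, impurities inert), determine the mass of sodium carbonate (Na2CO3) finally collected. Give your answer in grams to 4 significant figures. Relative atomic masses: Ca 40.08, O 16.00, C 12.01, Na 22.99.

Pure CaCO3 = 541.9 × 0.5638 = 305.52 g.
M(CaCO3) = 40.08 + 12.01 + 3(16.00) = 100.09 g/mol.
M(Na2CO3) = 2(22.99) + 12.01 + 3(16.00) = 105.99 g/mol.
n(CaCO3) = 305.52 / 100.09 = 3.0525 mol.
Step 1 (CaCO3:CO2 = 1:1): theoretical n(CO2) = 3.0525 mol; at 91.80% yield, n(CO2) = 2.8022 mol.
Step 2 (CO2:Na2CO3 = 1:1): theoretical n(Na2CO3) = 2.8022 mol, so theoretical mass = 2.8022 × 105.99 = 297.00 g.
At 65.45% yield, actual mass of Na2CO3 = 297.00 × 0.6545 = 194.39 g.

194.4 g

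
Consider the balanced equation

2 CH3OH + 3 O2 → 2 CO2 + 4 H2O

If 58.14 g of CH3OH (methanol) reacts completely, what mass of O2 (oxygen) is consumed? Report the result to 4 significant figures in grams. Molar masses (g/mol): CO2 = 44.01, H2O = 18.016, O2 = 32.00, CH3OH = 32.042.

87.10 g

n(CH3OH) = 58.140 g / 32.042 g/mol = 1.8145 mol.
From the equation the CH3OH:O2 mole ratio is 2:3, so n(O2) = 1.8145 × 3/2 = 2.7217 mol.
Mass of O2 = 2.7217 mol × 32.00 g/mol = 87.096 g.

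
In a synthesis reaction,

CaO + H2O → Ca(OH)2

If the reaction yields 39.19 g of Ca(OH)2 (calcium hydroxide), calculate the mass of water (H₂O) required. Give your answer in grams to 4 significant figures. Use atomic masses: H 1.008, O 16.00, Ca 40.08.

9.529 g

M(Ca(OH)2) = 40.08 + 2(16.00) + 2(1.008) = 74.096 g/mol.
M(H2O) = 2(1.008) + 16.00 = 18.016 g/mol.
n(Ca(OH)2) = 39.190 g / 74.096 g/mol = 0.52891 mol.
From the equation the Ca(OH)2:H2O mole ratio is 1:1, so n(H2O) = 0.52891 × 1/1 = 0.52891 mol.
Mass of H2O = 0.52891 mol × 18.016 g/mol = 9.5288 g.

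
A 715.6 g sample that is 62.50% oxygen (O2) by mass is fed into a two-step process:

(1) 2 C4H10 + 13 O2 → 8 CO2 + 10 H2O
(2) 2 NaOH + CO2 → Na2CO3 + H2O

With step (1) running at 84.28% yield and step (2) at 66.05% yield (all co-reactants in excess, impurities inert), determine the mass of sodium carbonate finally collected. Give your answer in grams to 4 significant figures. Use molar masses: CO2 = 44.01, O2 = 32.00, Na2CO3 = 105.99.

507.5 g

Pure O2 = 715.6 × 0.6250 = 447.25 g.
n(O2) = 447.25 / 32.00 = 13.977 mol.
Step 1 (O2:CO2 = 13:8): theoretical n(CO2) = 8.6010 mol; at 84.28% yield, n(CO2) = 7.2489 mol.
Step 2 (CO2:Na2CO3 = 1:1): theoretical n(Na2CO3) = 7.2489 mol, so theoretical mass = 7.2489 × 105.99 = 768.31 g.
At 66.05% yield, actual mass of Na2CO3 = 768.31 × 0.6605 = 507.47 g.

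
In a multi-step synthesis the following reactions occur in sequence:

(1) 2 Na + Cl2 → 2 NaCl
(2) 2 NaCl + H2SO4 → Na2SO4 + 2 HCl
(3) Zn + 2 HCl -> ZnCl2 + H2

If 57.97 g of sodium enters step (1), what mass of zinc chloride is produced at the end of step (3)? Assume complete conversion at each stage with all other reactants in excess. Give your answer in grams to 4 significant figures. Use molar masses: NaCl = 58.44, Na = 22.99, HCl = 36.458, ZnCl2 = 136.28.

171.8 g

n(Na) = 57.97 / 22.99 = 2.5215 mol.
Reaction (1): Na→NaCl ratio 2:2 ⇒ n(NaCl) = 2.5215 mol.
Reaction (2): NaCl→HCl ratio 2:2 ⇒ n(HCl) = 2.5215 mol.
Reaction (3): HCl→ZnCl2 ratio 2:1 ⇒ n(ZnCl2) = 1.2608 mol.
Mass of ZnCl2 = 1.2608 × 136.28 = 171.82 g.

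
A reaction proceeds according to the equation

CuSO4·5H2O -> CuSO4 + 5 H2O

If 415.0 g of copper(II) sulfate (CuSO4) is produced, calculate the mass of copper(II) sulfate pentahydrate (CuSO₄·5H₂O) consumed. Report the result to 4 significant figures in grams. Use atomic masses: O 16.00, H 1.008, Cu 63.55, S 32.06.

M(CuSO4) = 63.55 + 32.06 + 4(16.00) = 159.61 g/mol.
M(CuSO4·5H2O) = 63.55 + 32.06 + 9(16.00) + 10(1.008) = 249.69 g/mol.
n(CuSO4) = 415.00 g / 159.61 g/mol = 2.6001 mol.
From the equation the CuSO4:CuSO4·5H2O mole ratio is 1:1, so n(CuSO4·5H2O) = 2.6001 × 1/1 = 2.6001 mol.
Mass of CuSO4·5H2O = 2.6001 mol × 249.69 g/mol = 649.22 g.

649.2 g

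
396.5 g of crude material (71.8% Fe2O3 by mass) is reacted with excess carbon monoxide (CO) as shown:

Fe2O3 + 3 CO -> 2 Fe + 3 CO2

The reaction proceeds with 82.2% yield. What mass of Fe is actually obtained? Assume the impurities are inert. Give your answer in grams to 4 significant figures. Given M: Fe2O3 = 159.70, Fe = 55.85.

163.7 g

Pure Fe2O3 available = 396.5 g × 0.718 = 284.69 g.
n(Fe2O3) = 284.69 g / 159.70 g/mol = 1.7826 mol.
From the equation the Fe2O3:Fe mole ratio is 1:2, so n(Fe) = 1.7826 × 2/1 = 3.5653 mol.
Mass of Fe = 3.5653 mol × 55.85 g/mol = 199.12 g.
Actual mass collected = 199.12 g × 0.822 = 163.68 g.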